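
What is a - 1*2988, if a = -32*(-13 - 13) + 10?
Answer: -2146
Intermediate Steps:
a = 842 (a = -32*(-26) + 10 = 832 + 10 = 842)
a - 1*2988 = 842 - 1*2988 = 842 - 2988 = -2146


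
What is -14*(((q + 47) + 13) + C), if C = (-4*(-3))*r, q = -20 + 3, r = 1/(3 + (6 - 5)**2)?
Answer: -644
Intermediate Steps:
r = 1/4 (r = 1/(3 + 1**2) = 1/(3 + 1) = 1/4 ≈ 0.25000)
q = -17
C = 3 (C = -4*(-3)*(1/4) = 12*(1/4) = 3)
-14*(((q + 47) + 13) + C) = -14*(((-17 + 47) + 13) + 3) = -14*((30 + 13) + 3) = -14*(43 + 3) = -14*46 = -644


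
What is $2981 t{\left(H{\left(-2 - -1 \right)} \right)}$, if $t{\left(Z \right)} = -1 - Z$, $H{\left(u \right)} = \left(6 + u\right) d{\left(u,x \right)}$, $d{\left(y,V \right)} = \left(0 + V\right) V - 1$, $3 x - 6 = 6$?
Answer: $-226556$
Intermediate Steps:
$x = 4$ ($x = 2 + \frac{1}{3} \cdot 6 = 2 + 2 = 4$)
$d{\left(y,V \right)} = -1 + V^{2}$ ($d{\left(y,V \right)} = V V - 1 = V^{2} - 1 = -1 + V^{2}$)
$H{\left(u \right)} = 90 + 15 u$ ($H{\left(u \right)} = \left(6 + u\right) \left(-1 + 4^{2}\right) = \left(6 + u\right) \left(-1 + 16\right) = \left(6 + u\right) 15 = 90 + 15 u$)
$2981 t{\left(H{\left(-2 - -1 \right)} \right)} = 2981 \left(-1 - \left(90 + 15 \left(-2 - -1\right)\right)\right) = 2981 \left(-1 - \left(90 + 15 \left(-2 + 1\right)\right)\right) = 2981 \left(-1 - \left(90 + 15 \left(-1\right)\right)\right) = 2981 \left(-1 - \left(90 - 15\right)\right) = 2981 \left(-1 - 75\right) = 2981 \left(-76\right) = -226556$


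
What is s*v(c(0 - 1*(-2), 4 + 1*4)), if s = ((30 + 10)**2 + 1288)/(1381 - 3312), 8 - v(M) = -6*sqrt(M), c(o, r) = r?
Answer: -23104/1931 - 34656*sqrt(2)/1931 ≈ -37.346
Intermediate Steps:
v(M) = 8 + 6*sqrt(M) (v(M) = 8 - (-6)*sqrt(M) = 8 + 6*sqrt(M))
s = -2888/1931 (s = (40**2 + 1288)/(-1931) = (1600 + 1288)*(-1/1931) = 2888*(-1/1931) = -2888/1931 ≈ -1.4956)
s*v(c(0 - 1*(-2), 4 + 1*4)) = -2888*(8 + 6*sqrt(4 + 1*4))/1931 = -2888*(8 + 6*sqrt(4 + 4))/1931 = -2888*(8 + 6*sqrt(8))/1931 = -2888*(8 + 6*(2*sqrt(2)))/1931 = -2888*(8 + 12*sqrt(2))/1931 = -23104/1931 - 34656*sqrt(2)/1931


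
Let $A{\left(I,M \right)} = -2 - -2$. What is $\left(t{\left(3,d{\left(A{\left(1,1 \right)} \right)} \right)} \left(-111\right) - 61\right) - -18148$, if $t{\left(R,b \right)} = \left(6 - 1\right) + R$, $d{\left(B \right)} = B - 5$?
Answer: $17199$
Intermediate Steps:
$A{\left(I,M \right)} = 0$ ($A{\left(I,M \right)} = -2 + 2 = 0$)
$d{\left(B \right)} = -5 + B$ ($d{\left(B \right)} = B - 5 = -5 + B$)
$t{\left(R,b \right)} = 5 + R$
$\left(t{\left(3,d{\left(A{\left(1,1 \right)} \right)} \right)} \left(-111\right) - 61\right) - -18148 = \left(\left(5 + 3\right) \left(-111\right) - 61\right) - -18148 = \left(8 \left(-111\right) - 61\right) + 18148 = \left(-888 - 61\right) + 18148 = -949 + 18148 = 17199$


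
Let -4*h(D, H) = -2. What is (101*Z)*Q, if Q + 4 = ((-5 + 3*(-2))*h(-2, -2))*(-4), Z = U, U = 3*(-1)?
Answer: -5454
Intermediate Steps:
h(D, H) = 1/2 (h(D, H) = -1/4*(-2) = 1/2)
U = -3
Z = -3
Q = 18 (Q = -4 + ((-5 + 3*(-2))*(1/2))*(-4) = -4 + ((-5 - 6)*(1/2))*(-4) = -4 - 11*1/2*(-4) = -4 - 11/2*(-4) = -4 + 22 = 18)
(101*Z)*Q = (101*(-3))*18 = -303*18 = -5454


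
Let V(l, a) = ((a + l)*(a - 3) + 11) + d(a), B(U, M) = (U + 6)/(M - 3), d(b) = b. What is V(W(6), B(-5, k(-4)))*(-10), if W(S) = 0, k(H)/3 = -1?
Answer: -2045/18 ≈ -113.61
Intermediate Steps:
k(H) = -3 (k(H) = 3*(-1) = -3)
B(U, M) = (6 + U)/(-3 + M)
V(l, a) = 11 + a + (-3 + a)*(a + l) (V(l, a) = ((a + l)*(a - 3) + 11) + a = ((a + l)*(-3 + a) + 11) + a = ((-3 + a)*(a + l) + 11) + a = (11 + (-3 + a)*(a + l)) + a = 11 + a + (-3 + a)*(a + l))
V(W(6), B(-5, k(-4)))*(-10) = (11 + ((6 - 5)/(-3 - 3))**2 - 3*0 - 2*(6 - 5)/(-3 - 3) + ((6 - 5)/(-3 - 3))*0)*(-10) = (11 + (1/(-6))**2 + 0 - 2/(-6) + (1/(-6))*0)*(-10) = (11 + (-1/6*1)**2 + 0 - (-1)/3 - 1/6*1*0)*(-10) = (11 + (-1/6)**2 + 0 - 2*(-1/6) - 1/6*0)*(-10) = (11 + 1/36 + 0 + 1/3 + 0)*(-10) = (409/36)*(-10) = -2045/18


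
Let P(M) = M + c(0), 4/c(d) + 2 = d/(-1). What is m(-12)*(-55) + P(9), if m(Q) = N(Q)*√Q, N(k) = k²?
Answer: 7 - 15840*I*√3 ≈ 7.0 - 27436.0*I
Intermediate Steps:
c(d) = 4/(-2 - d) (c(d) = 4/(-2 + d/(-1)) = 4/(-2 + d*(-1)) = 4/(-2 - d))
P(M) = -2 + M (P(M) = M - 4/(2 + 0) = M - 4/2 = M - 4*½ = M - 2 = -2 + M)
m(Q) = Q^(5/2) (m(Q) = Q²*√Q = Q^(5/2))
m(-12)*(-55) + P(9) = (-12)^(5/2)*(-55) + (-2 + 9) = (288*I*√3)*(-55) + 7 = -15840*I*√3 + 7 = 7 - 15840*I*√3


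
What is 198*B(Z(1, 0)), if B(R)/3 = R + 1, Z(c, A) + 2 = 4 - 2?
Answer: 594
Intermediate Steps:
Z(c, A) = 0 (Z(c, A) = -2 + (4 - 2) = -2 + 2 = 0)
B(R) = 3 + 3*R (B(R) = 3*(R + 1) = 3*(1 + R) = 3 + 3*R)
198*B(Z(1, 0)) = 198*(3 + 3*0) = 198*(3 + 0) = 198*3 = 594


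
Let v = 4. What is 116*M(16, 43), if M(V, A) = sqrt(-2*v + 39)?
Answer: 116*sqrt(31) ≈ 645.86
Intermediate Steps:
M(V, A) = sqrt(31) (M(V, A) = sqrt(-2*4 + 39) = sqrt(-8 + 39) = sqrt(31))
116*M(16, 43) = 116*sqrt(31)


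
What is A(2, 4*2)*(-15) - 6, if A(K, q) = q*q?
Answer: -966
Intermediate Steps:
A(K, q) = q²
A(2, 4*2)*(-15) - 6 = (4*2)²*(-15) - 6 = 8²*(-15) - 6 = 64*(-15) - 6 = -960 - 6 = -966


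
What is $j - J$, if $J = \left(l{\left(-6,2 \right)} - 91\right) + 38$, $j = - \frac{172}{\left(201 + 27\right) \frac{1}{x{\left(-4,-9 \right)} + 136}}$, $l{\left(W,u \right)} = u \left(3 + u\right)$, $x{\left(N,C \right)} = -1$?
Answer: $- \frac{1118}{19} \approx -58.842$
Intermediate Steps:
$j = - \frac{1935}{19}$ ($j = - \frac{172}{\left(201 + 27\right) \frac{1}{-1 + 136}} = - \frac{172}{228 \cdot \frac{1}{135}} = - \frac{172}{\frac{76}{45}} = \left(-172\right) \frac{45}{76} = - \frac{1935}{19} \approx -101.84$)
$J = -43$ ($J = \left(2 \left(3 + 2\right) - 91\right) + 38 = \left(2 \cdot 5 - 91\right) + 38 = \left(10 - 91\right) + 38 = -81 + 38 = -43$)
$j - J = - \frac{1935}{19} - -43 = - \frac{1935}{19} + 43 = - \frac{1118}{19}$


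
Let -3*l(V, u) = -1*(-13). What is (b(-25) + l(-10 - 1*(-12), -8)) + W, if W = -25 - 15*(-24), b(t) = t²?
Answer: 2867/3 ≈ 955.67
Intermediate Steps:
l(V, u) = -13/3 (l(V, u) = -(-1)*(-13)/3 = -⅓*13 = -13/3)
W = 335 (W = -25 + 360 = 335)
(b(-25) + l(-10 - 1*(-12), -8)) + W = ((-25)² - 13/3) + 335 = (625 - 13/3) + 335 = 1862/3 + 335 = 2867/3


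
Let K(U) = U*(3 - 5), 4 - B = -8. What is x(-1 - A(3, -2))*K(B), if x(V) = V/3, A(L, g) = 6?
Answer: 56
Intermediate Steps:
B = 12 (B = 4 - 1*(-8) = 4 + 8 = 12)
K(U) = -2*U (K(U) = U*(-2) = -2*U)
x(V) = V/3 (x(V) = V*(⅓) = V/3)
x(-1 - A(3, -2))*K(B) = ((-1 - 1*6)/3)*(-2*12) = ((-1 - 6)/3)*(-24) = ((⅓)*(-7))*(-24) = -7/3*(-24) = 56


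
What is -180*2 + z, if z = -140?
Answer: -500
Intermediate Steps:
-180*2 + z = -180*2 - 140 = -20*18 - 140 = -360 - 140 = -500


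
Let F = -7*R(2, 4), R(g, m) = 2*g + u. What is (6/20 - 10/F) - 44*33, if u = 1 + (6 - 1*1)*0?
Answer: -101599/70 ≈ -1451.4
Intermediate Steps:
u = 1 (u = 1 + (6 - 1)*0 = 1 + 5*0 = 1 + 0 = 1)
R(g, m) = 1 + 2*g (R(g, m) = 2*g + 1 = 1 + 2*g)
F = -35 (F = -7*(1 + 2*2) = -7*(1 + 4) = -7*5 = -35)
(6/20 - 10/F) - 44*33 = (6/20 - 10/(-35)) - 44*33 = (6*(1/20) - 10*(-1/35)) - 1452 = (3/10 + 2/7) - 1452 = 41/70 - 1452 = -101599/70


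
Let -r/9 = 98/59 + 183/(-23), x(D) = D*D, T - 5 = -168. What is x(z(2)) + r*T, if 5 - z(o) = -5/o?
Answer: -49824999/5428 ≈ -9179.3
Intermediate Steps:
T = -163 (T = 5 - 168 = -163)
z(o) = 5 + 5/o (z(o) = 5 - (-5)/o = 5 + 5/o)
x(D) = D²
r = 76887/1357 (r = -9*(98/59 + 183/(-23)) = -9*(98*(1/59) + 183*(-1/23)) = -9*(98/59 - 183/23) = -9*(-8543/1357) = 76887/1357 ≈ 56.660)
x(z(2)) + r*T = (5 + 5/2)² + (76887/1357)*(-163) = (5 + 5*(½))² - 12532581/1357 = (5 + 5/2)² - 12532581/1357 = (15/2)² - 12532581/1357 = 225/4 - 12532581/1357 = -49824999/5428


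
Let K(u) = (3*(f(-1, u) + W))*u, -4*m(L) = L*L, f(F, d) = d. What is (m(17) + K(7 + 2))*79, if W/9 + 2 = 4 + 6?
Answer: 668261/4 ≈ 1.6707e+5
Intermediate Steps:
W = 72 (W = -18 + 9*(4 + 6) = -18 + 9*10 = -18 + 90 = 72)
m(L) = -L²/4 (m(L) = -L*L/4 = -L²/4)
K(u) = u*(216 + 3*u) (K(u) = (3*(u + 72))*u = (3*(72 + u))*u = (216 + 3*u)*u = u*(216 + 3*u))
(m(17) + K(7 + 2))*79 = (-¼*17² + 3*(7 + 2)*(72 + (7 + 2)))*79 = (-¼*289 + 3*9*(72 + 9))*79 = (-289/4 + 3*9*81)*79 = (-289/4 + 2187)*79 = (8459/4)*79 = 668261/4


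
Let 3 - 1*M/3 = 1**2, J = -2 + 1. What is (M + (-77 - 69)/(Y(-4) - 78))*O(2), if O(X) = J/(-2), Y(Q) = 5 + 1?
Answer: 289/72 ≈ 4.0139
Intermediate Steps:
J = -1
Y(Q) = 6
M = 6 (M = 9 - 3*1**2 = 9 - 3*1 = 9 - 3 = 6)
O(X) = 1/2 (O(X) = -1/(-2) = -1*(-1/2) = 1/2)
(M + (-77 - 69)/(Y(-4) - 78))*O(2) = (6 + (-77 - 69)/(6 - 78))*(1/2) = (6 - 146/(-72))*(1/2) = (6 - 146*(-1/72))*(1/2) = (6 + 73/36)*(1/2) = (289/36)*(1/2) = 289/72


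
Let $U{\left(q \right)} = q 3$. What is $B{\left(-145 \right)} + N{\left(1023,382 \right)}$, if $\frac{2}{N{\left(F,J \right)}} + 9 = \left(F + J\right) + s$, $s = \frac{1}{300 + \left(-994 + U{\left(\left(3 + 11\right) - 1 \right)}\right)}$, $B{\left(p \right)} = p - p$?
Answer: $\frac{1310}{914379} \approx 0.0014327$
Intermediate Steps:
$B{\left(p \right)} = 0$
$U{\left(q \right)} = 3 q$
$s = - \frac{1}{655}$ ($s = \frac{1}{300 - \left(994 - 3 \left(\left(3 + 11\right) - 1\right)\right)} = \frac{1}{300 - \left(994 - 3 \left(14 - 1\right)\right)} = \frac{1}{300 + \left(-994 + 3 \cdot 13\right)} = \frac{1}{300 + \left(-994 + 39\right)} = \frac{1}{300 - 955} = \frac{1}{-655} = - \frac{1}{655} \approx -0.0015267$)
$N{\left(F,J \right)} = \frac{2}{- \frac{5896}{655} + F + J}$ ($N{\left(F,J \right)} = \frac{2}{-9 - \left(\frac{1}{655} - F - J\right)} = \frac{2}{-9 + \left(- \frac{1}{655} + F + J\right)} = \frac{2}{- \frac{5896}{655} + F + J}$)
$B{\left(-145 \right)} + N{\left(1023,382 \right)} = 0 + \frac{1310}{-5896 + 655 \cdot 1023 + 655 \cdot 382} = 0 + \frac{1310}{-5896 + 670065 + 250210} = 0 + \frac{1310}{914379} = \frac{1310}{914379}$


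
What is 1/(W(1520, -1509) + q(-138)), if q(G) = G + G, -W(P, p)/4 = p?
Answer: 1/5760 ≈ 0.00017361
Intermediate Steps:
W(P, p) = -4*p
q(G) = 2*G
1/(W(1520, -1509) + q(-138)) = 1/(-4*(-1509) + 2*(-138)) = 1/(6036 - 276) = 1/5760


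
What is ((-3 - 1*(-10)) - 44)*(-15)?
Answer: 555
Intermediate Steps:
((-3 - 1*(-10)) - 44)*(-15) = ((-3 + 10) - 44)*(-15) = (7 - 44)*(-15) = -37*(-15) = 555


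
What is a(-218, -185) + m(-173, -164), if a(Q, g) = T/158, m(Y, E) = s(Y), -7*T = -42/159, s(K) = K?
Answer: -724350/4187 ≈ -173.00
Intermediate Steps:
T = 2/53 (T = -(-6)/159 = -⅐*(-14/53) = 2/53 ≈ 0.037736)
m(Y, E) = Y
a(Q, g) = 1/4187 (a(Q, g) = (2/53)/158 = (2/53)*(1/158) = 1/4187)
a(-218, -185) + m(-173, -164) = 1/4187 - 173 = -724350/4187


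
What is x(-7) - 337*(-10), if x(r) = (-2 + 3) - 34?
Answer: 3337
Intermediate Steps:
x(r) = -33 (x(r) = 1 - 34 = -33)
x(-7) - 337*(-10) = -33 - 337*(-10) = -33 - 1*(-3370) = -33 + 3370 = 3337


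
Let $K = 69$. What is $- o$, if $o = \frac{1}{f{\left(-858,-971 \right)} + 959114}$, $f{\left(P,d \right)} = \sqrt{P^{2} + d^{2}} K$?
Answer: $- \frac{959114}{911905922191} + \frac{69 \sqrt{1679005}}{911905922191} \approx -9.5372 \cdot 10^{-7}$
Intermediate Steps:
$f{\left(P,d \right)} = 69 \sqrt{P^{2} + d^{2}}$ ($f{\left(P,d \right)} = \sqrt{P^{2} + d^{2}} \cdot 69 = 69 \sqrt{P^{2} + d^{2}}$)
$o = \frac{1}{959114 + 69 \sqrt{1679005}}$ ($o = \frac{1}{69 \sqrt{\left(-858\right)^{2} + \left(-971\right)^{2}} + 959114} = \frac{1}{69 \sqrt{736164 + 942841} + 959114} = \frac{1}{69 \sqrt{1679005} + 959114} = \frac{1}{959114 + 69 \sqrt{1679005}} \approx 9.5372 \cdot 10^{-7}$)
$- o = - (\frac{959114}{911905922191} - \frac{69 \sqrt{1679005}}{911905922191}) = - \frac{959114}{911905922191} + \frac{69 \sqrt{1679005}}{911905922191}$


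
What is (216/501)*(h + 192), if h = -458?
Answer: -19152/167 ≈ -114.68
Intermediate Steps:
(216/501)*(h + 192) = (216/501)*(-458 + 192) = (216*(1/501))*(-266) = (72/167)*(-266) = -19152/167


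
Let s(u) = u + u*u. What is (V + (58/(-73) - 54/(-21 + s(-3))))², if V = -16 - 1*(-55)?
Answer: 232837081/133225 ≈ 1747.7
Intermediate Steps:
s(u) = u + u²
V = 39 (V = -16 + 55 = 39)
(V + (58/(-73) - 54/(-21 + s(-3))))² = (39 + (58/(-73) - 54/(-21 - 3*(1 - 3))))² = (39 + (58*(-1/73) - 54/(-21 - 3*(-2))))² = (39 + (-58/73 - 54/(-21 + 6)))² = (39 + (-58/73 - 54/(-15)))² = (39 + (-58/73 - 54*(-1/15)))² = (39 + (-58/73 + 18/5))² = (39 + 1024/365)² = (15259/365)² = 232837081/133225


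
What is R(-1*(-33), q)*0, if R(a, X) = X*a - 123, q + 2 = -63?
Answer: 0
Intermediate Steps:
q = -65 (q = -2 - 63 = -65)
R(a, X) = -123 + X*a
R(-1*(-33), q)*0 = (-123 - (-65)*(-33))*0 = (-123 - 65*33)*0 = (-123 - 2145)*0 = -2268*0 = 0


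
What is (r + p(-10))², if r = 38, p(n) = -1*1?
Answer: 1369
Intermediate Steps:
p(n) = -1
(r + p(-10))² = (38 - 1)² = 37² = 1369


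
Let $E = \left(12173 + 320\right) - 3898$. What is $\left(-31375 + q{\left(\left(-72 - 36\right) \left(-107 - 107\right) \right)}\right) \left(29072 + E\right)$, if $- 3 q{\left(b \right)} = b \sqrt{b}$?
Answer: $-1181802125 - 1741119408 \sqrt{642} \approx -4.5298 \cdot 10^{10}$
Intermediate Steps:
$q{\left(b \right)} = - \frac{b^{\frac{3}{2}}}{3}$ ($q{\left(b \right)} = - \frac{b \sqrt{b}}{3} = - \frac{b^{\frac{3}{2}}}{3}$)
$E = 8595$ ($E = 12493 - 3898 = 8595$)
$\left(-31375 + q{\left(\left(-72 - 36\right) \left(-107 - 107\right) \right)}\right) \left(29072 + E\right) = \left(-31375 - \frac{\left(\left(-72 - 36\right) \left(-107 - 107\right)\right)^{\frac{3}{2}}}{3}\right) \left(29072 + 8595\right) = \left(-31375 - \frac{\left(\left(-108\right) \left(-214\right)\right)^{\frac{3}{2}}}{3}\right) 37667 = \left(-31375 - \frac{23112^{\frac{3}{2}}}{3}\right) 37667 = \left(-31375 - \frac{138672 \sqrt{642}}{3}\right) 37667 = \left(-31375 - 46224 \sqrt{642}\right) 37667 = -1181802125 - 1741119408 \sqrt{642}$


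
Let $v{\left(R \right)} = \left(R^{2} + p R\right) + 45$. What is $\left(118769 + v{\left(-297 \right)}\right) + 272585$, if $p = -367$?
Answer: $588607$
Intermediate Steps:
$v{\left(R \right)} = 45 + R^{2} - 367 R$ ($v{\left(R \right)} = \left(R^{2} - 367 R\right) + 45 = 45 + R^{2} - 367 R$)
$\left(118769 + v{\left(-297 \right)}\right) + 272585 = \left(118769 + \left(45 + \left(-297\right)^{2} - -108999\right)\right) + 272585 = \left(118769 + \left(45 + 88209 + 108999\right)\right) + 272585 = \left(118769 + 197253\right) + 272585 = 316022 + 272585 = 588607$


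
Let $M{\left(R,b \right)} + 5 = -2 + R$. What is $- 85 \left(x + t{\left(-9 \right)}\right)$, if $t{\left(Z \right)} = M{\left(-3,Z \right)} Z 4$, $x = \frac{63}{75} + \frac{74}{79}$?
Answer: $- \frac{12146653}{395} \approx -30751.0$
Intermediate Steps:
$M{\left(R,b \right)} = -7 + R$ ($M{\left(R,b \right)} = -5 + \left(-2 + R\right) = -7 + R$)
$x = \frac{3509}{1975}$ ($x = 63 \cdot \frac{1}{75} + 74 \cdot \frac{1}{79} = \frac{21}{25} + \frac{74}{79} = \frac{3509}{1975} \approx 1.7767$)
$t{\left(Z \right)} = - 40 Z$ ($t{\left(Z \right)} = \left(-7 - 3\right) Z 4 = - 10 Z 4 = - 40 Z$)
$- 85 \left(x + t{\left(-9 \right)}\right) = - 85 \left(\frac{3509}{1975} - -360\right) = - 85 \left(\frac{3509}{1975} + 360\right) = \left(-85\right) \frac{714509}{1975} = - \frac{12146653}{395}$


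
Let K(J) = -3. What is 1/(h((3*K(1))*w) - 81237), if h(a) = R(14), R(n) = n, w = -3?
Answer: -1/81223 ≈ -1.2312e-5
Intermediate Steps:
h(a) = 14
1/(h((3*K(1))*w) - 81237) = 1/(14 - 81237) = 1/(-81223) = -1/81223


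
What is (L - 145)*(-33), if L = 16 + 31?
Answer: 3234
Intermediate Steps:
L = 47
(L - 145)*(-33) = (47 - 145)*(-33) = -98*(-33) = 3234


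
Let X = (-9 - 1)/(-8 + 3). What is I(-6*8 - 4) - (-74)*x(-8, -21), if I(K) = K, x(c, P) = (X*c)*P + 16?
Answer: 25996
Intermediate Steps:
X = 2 (X = -10/(-5) = -10*(-⅕) = 2)
x(c, P) = 16 + 2*P*c (x(c, P) = (2*c)*P + 16 = 2*P*c + 16 = 16 + 2*P*c)
I(-6*8 - 4) - (-74)*x(-8, -21) = (-6*8 - 4) - (-74)*(16 + 2*(-21)*(-8)) = (-48 - 4) - (-74)*(16 + 336) = -52 - (-74)*352 = -52 - 1*(-26048) = -52 + 26048 = 25996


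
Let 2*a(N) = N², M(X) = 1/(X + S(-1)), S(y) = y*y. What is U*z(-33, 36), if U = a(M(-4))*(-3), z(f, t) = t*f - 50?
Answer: 619/3 ≈ 206.33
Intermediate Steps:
S(y) = y²
M(X) = 1/(1 + X) (M(X) = 1/(X + (-1)²) = 1/(X + 1) = 1/(1 + X))
a(N) = N²/2
z(f, t) = -50 + f*t (z(f, t) = f*t - 50 = -50 + f*t)
U = -⅙ (U = ((1/(1 - 4))²/2)*(-3) = ((1/(-3))²/2)*(-3) = ((-⅓)²/2)*(-3) = ((½)*(⅑))*(-3) = (1/18)*(-3) = -⅙ ≈ -0.16667)
U*z(-33, 36) = -(-50 - 33*36)/6 = -(-50 - 1188)/6 = -⅙*(-1238) = 619/3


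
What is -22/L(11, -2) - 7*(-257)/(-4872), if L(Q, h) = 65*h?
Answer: -9049/45240 ≈ -0.20002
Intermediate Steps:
-22/L(11, -2) - 7*(-257)/(-4872) = -22/(65*(-2)) - 7*(-257)/(-4872) = -22/(-130) + 1799*(-1/4872) = -22*(-1/130) - 257/696 = 11/65 - 257/696 = -9049/45240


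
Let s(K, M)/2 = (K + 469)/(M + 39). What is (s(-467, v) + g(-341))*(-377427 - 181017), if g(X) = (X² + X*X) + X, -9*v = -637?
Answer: -32031563784624/247 ≈ -1.2968e+11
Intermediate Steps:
v = 637/9 (v = -⅑*(-637) = 637/9 ≈ 70.778)
g(X) = X + 2*X² (g(X) = (X² + X²) + X = 2*X² + X = X + 2*X²)
s(K, M) = 2*(469 + K)/(39 + M) (s(K, M) = 2*((K + 469)/(M + 39)) = 2*((469 + K)/(39 + M)) = 2*(469 + K)/(39 + M))
(s(-467, v) + g(-341))*(-377427 - 181017) = (2*(469 - 467)/(39 + 637/9) - 341*(1 + 2*(-341)))*(-377427 - 181017) = (2*2/(988/9) - 341*(1 - 682))*(-558444) = (2*(9/988)*2 - 341*(-681))*(-558444) = (9/247 + 232221)*(-558444) = (57358596/247)*(-558444) = -32031563784624/247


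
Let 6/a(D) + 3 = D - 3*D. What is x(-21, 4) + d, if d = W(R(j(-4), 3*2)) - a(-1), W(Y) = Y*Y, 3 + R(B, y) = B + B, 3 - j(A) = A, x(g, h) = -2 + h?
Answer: 129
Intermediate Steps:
a(D) = 6/(-3 - 2*D) (a(D) = 6/(-3 + (D - 3*D)) = 6/(-3 - 2*D))
j(A) = 3 - A
R(B, y) = -3 + 2*B (R(B, y) = -3 + (B + B) = -3 + 2*B)
W(Y) = Y²
d = 127 (d = (-3 + 2*(3 - 1*(-4)))² - (-6)/(3 + 2*(-1)) = (-3 + 2*(3 + 4))² - (-6)/(3 - 2) = (-3 + 2*7)² - (-6)/1 = (-3 + 14)² - (-6) = 11² - 1*(-6) = 121 + 6 = 127)
x(-21, 4) + d = (-2 + 4) + 127 = 2 + 127 = 129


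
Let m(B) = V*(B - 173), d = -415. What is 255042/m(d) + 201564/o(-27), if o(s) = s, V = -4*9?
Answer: -8765063/1176 ≈ -7453.3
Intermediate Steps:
V = -36
m(B) = 6228 - 36*B (m(B) = -36*(B - 173) = -36*(-173 + B) = 6228 - 36*B)
255042/m(d) + 201564/o(-27) = 255042/(6228 - 36*(-415)) + 201564/(-27) = 255042/(6228 + 14940) + 201564*(-1/27) = 255042/21168 - 22396/3 = 255042*(1/21168) - 22396/3 = 4723/392 - 22396/3 = -8765063/1176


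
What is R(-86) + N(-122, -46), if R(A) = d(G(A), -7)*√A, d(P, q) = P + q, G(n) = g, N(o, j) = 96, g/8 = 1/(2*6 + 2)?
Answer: 96 - 45*I*√86/7 ≈ 96.0 - 59.616*I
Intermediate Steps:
g = 4/7 (g = 8/(2*6 + 2) = 8/(12 + 2) = 8/14 = 8*(1/14) = 4/7 ≈ 0.57143)
G(n) = 4/7
R(A) = -45*√A/7 (R(A) = (4/7 - 7)*√A = -45*√A/7)
R(-86) + N(-122, -46) = -45*I*√86/7 + 96 = 96 - 45*I*√86/7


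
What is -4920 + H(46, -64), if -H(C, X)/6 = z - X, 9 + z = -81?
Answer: -4764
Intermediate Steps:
z = -90 (z = -9 - 81 = -90)
H(C, X) = 540 + 6*X (H(C, X) = -6*(-90 - X) = 540 + 6*X)
-4920 + H(46, -64) = -4920 + (540 + 6*(-64)) = -4920 + (540 - 384) = -4920 + 156 = -4764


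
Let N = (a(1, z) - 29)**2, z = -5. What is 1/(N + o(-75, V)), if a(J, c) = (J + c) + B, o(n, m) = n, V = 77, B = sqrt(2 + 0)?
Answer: 127/127943 + 33*sqrt(2)/511772 ≈ 0.0010838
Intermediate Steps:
B = sqrt(2) ≈ 1.4142
a(J, c) = J + c + sqrt(2) (a(J, c) = (J + c) + sqrt(2) = J + c + sqrt(2))
N = (-33 + sqrt(2))**2 (N = ((1 - 5 + sqrt(2)) - 29)**2 = ((-4 + sqrt(2)) - 29)**2 = (-33 + sqrt(2))**2 ≈ 997.66)
1/(N + o(-75, V)) = 1/((33 - sqrt(2))**2 - 75) = 1/(-75 + (33 - sqrt(2))**2)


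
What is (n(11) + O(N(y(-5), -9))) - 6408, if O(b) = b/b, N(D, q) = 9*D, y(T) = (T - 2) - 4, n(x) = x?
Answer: -6396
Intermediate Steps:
y(T) = -6 + T (y(T) = (-2 + T) - 4 = -6 + T)
O(b) = 1
(n(11) + O(N(y(-5), -9))) - 6408 = (11 + 1) - 6408 = 12 - 6408 = -6396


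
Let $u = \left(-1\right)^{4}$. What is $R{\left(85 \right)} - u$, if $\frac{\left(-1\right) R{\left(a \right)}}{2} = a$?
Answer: $-171$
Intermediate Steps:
$R{\left(a \right)} = - 2 a$
$u = 1$
$R{\left(85 \right)} - u = \left(-2\right) 85 - 1 = -170 - 1 = -171$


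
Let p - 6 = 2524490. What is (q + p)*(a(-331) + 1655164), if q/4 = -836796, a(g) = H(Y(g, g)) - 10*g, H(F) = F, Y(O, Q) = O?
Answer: -1364134348384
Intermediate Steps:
p = 2524496 (p = 6 + 2524490 = 2524496)
a(g) = -9*g (a(g) = g - 10*g = -9*g)
q = -3347184 (q = 4*(-836796) = -3347184)
(q + p)*(a(-331) + 1655164) = (-3347184 + 2524496)*(-9*(-331) + 1655164) = -822688*(2979 + 1655164) = -822688*1658143 = -1364134348384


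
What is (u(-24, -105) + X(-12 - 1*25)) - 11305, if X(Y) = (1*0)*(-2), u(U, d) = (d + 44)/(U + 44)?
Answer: -226161/20 ≈ -11308.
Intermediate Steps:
u(U, d) = (44 + d)/(44 + U)
X(Y) = 0 (X(Y) = 0*(-2) = 0)
(u(-24, -105) + X(-12 - 1*25)) - 11305 = ((44 - 105)/(44 - 24) + 0) - 11305 = (-61/20 + 0) - 11305 = -61/20 - 11305 = -226161/20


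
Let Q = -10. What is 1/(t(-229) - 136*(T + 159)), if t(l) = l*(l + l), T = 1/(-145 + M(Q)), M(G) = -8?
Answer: 9/749330 ≈ 1.2011e-5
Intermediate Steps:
T = -1/153 (T = 1/(-145 - 8) = 1/(-153) = -1/153 ≈ -0.0065359)
t(l) = 2*l**2 (t(l) = l*(2*l) = 2*l**2)
1/(t(-229) - 136*(T + 159)) = 1/(2*(-229)**2 - 136*(-1/153 + 159)) = 1/(2*52441 - 136*24326/153) = 1/(104882 - 194608/9) = 1/(749330/9) = 9/749330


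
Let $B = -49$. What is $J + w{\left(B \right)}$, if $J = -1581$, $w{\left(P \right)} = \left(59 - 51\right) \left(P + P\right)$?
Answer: $-2365$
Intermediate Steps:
$w{\left(P \right)} = 16 P$ ($w{\left(P \right)} = 8 \cdot 2 P = 16 P$)
$J + w{\left(B \right)} = -1581 + 16 \left(-49\right) = -1581 - 784 = -2365$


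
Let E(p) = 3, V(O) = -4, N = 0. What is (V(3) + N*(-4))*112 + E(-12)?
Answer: -445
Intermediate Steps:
(V(3) + N*(-4))*112 + E(-12) = (-4 + 0*(-4))*112 + 3 = (-4 + 0)*112 + 3 = -4*112 + 3 = -448 + 3 = -445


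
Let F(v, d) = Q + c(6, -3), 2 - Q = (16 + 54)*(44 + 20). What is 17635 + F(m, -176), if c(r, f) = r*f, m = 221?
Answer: 13139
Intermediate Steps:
c(r, f) = f*r
Q = -4478 (Q = 2 - (16 + 54)*(44 + 20) = 2 - 70*64 = 2 - 1*4480 = 2 - 4480 = -4478)
F(v, d) = -4496 (F(v, d) = -4478 - 3*6 = -4478 - 18 = -4496)
17635 + F(m, -176) = 17635 - 4496 = 13139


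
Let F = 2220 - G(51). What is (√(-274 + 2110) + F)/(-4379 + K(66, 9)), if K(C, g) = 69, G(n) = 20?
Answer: -220/431 - 3*√51/2155 ≈ -0.52038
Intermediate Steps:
F = 2200 (F = 2220 - 1*20 = 2220 - 20 = 2200)
(√(-274 + 2110) + F)/(-4379 + K(66, 9)) = (√(-274 + 2110) + 2200)/(-4379 + 69) = (√1836 + 2200)/(-4310) = (6*√51 + 2200)*(-1/4310) = (2200 + 6*√51)*(-1/4310) = -220/431 - 3*√51/2155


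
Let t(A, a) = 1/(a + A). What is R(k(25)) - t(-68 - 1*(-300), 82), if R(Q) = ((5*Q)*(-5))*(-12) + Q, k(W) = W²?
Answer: 59071249/314 ≈ 1.8813e+5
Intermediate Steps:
t(A, a) = 1/(A + a)
R(Q) = 301*Q (R(Q) = -25*Q*(-12) + Q = 300*Q + Q = 301*Q)
R(k(25)) - t(-68 - 1*(-300), 82) = 301*25² - 1/((-68 - 1*(-300)) + 82) = 301*625 - 1/((-68 + 300) + 82) = 188125 - 1/(232 + 82) = 188125 - 1/314 = 59071249/314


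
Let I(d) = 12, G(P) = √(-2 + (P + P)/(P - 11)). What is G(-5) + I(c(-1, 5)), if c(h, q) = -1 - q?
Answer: 12 + I*√22/4 ≈ 12.0 + 1.1726*I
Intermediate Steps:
G(P) = √(-2 + 2*P/(-11 + P)) (G(P) = √(-2 + (2*P)/(-11 + P)) = √(-2 + 2*P/(-11 + P)))
G(-5) + I(c(-1, 5)) = √22*√(1/(-11 - 5)) + 12 = √22*√(1/(-16)) + 12 = √22*√(-1/16) + 12 = √22*(I/4) + 12 = I*√22/4 + 12 = 12 + I*√22/4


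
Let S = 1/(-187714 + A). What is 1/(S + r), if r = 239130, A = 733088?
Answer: 545374/130415284621 ≈ 4.1818e-6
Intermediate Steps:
S = 1/545374 (S = 1/(-187714 + 733088) = 1/545374 ≈ 1.8336e-6)
1/(S + r) = 1/(1/545374 + 239130) = 1/(130415284621/545374) = 545374/130415284621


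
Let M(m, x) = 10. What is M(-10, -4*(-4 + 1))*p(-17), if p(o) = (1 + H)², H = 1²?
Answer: 40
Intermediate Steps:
H = 1
p(o) = 4 (p(o) = (1 + 1)² = 2² = 4)
M(-10, -4*(-4 + 1))*p(-17) = 10*4 = 40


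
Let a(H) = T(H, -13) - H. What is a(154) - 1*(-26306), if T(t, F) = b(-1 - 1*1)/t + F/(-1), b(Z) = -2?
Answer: 2014704/77 ≈ 26165.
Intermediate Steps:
T(t, F) = -F - 2/t (T(t, F) = -2/t + F/(-1) = -2/t + F*(-1) = -2/t - F = -F - 2/t)
a(H) = 13 - H - 2/H (a(H) = (-1*(-13) - 2/H) - H = (13 - 2/H) - H = 13 - H - 2/H)
a(154) - 1*(-26306) = (13 - 1*154 - 2/154) - 1*(-26306) = (13 - 154 - 2*1/154) + 26306 = (13 - 154 - 1/77) + 26306 = -10858/77 + 26306 = 2014704/77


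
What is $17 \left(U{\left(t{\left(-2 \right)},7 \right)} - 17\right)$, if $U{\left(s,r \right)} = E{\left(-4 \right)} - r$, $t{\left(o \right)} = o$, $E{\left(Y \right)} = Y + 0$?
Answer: $-476$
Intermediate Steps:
$E{\left(Y \right)} = Y$
$U{\left(s,r \right)} = -4 - r$
$17 \left(U{\left(t{\left(-2 \right)},7 \right)} - 17\right) = 17 \left(\left(-4 - 7\right) - 17\right) = 17 \left(-11 - 17\right) = 17 \left(-28\right) = -476$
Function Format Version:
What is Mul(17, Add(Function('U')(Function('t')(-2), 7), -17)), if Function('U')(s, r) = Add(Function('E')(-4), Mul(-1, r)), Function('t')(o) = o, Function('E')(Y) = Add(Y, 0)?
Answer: -476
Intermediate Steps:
Function('E')(Y) = Y
Function('U')(s, r) = Add(-4, Mul(-1, r))
Mul(17, Add(Function('U')(Function('t')(-2), 7), -17)) = Mul(17, Add(Add(-4, Mul(-1, 7)), -17)) = Mul(17, Add(Add(-4, -7), -17)) = Mul(17, Add(-11, -17)) = Mul(17, -28) = -476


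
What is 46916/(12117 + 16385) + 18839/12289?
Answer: 556749951/175130539 ≈ 3.1791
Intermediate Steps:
46916/(12117 + 16385) + 18839/12289 = 46916/28502 + 18839*(1/12289) = 46916*(1/28502) + 18839/12289 = 23458/14251 + 18839/12289 = 556749951/175130539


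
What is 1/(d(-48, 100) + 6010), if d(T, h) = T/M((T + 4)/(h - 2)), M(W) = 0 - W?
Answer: 11/64934 ≈ 0.00016940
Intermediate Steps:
M(W) = -W
d(T, h) = -T*(-2 + h)/(4 + T) (d(T, h) = T/((-(T + 4)/(h - 2))) = T/((-(4 + T)/(-2 + h))) = T*(-(-2 + h)/(4 + T)) = -T*(-2 + h)/(4 + T))
1/(d(-48, 100) + 6010) = 1/(-48*(2 - 1*100)/(4 - 48) + 6010) = 1/(-48*(2 - 100)/(-44) + 6010) = 1/(-48*(-1/44)*(-98) + 6010) = 1/(-1176/11 + 6010) = 1/(64934/11) = 11/64934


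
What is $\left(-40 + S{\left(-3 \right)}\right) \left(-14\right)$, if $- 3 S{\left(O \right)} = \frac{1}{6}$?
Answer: $\frac{5047}{9} \approx 560.78$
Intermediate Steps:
$S{\left(O \right)} = - \frac{1}{18}$ ($S{\left(O \right)} = - \frac{1}{3 \cdot 6} = \left(- \frac{1}{3}\right) \frac{1}{6} = - \frac{1}{18}$)
$\left(-40 + S{\left(-3 \right)}\right) \left(-14\right) = \left(-40 - \frac{1}{18}\right) \left(-14\right) = \left(- \frac{721}{18}\right) \left(-14\right) = \frac{5047}{9}$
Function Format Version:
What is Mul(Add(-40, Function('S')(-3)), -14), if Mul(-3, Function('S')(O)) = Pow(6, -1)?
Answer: Rational(5047, 9) ≈ 560.78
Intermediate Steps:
Function('S')(O) = Rational(-1, 18) (Function('S')(O) = Mul(Rational(-1, 3), Pow(6, -1)) = Mul(Rational(-1, 3), Rational(1, 6)) = Rational(-1, 18))
Mul(Add(-40, Function('S')(-3)), -14) = Mul(Add(-40, Rational(-1, 18)), -14) = Mul(Rational(-721, 18), -14) = Rational(5047, 9)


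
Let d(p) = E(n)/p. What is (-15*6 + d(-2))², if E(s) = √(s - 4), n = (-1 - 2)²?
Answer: (180 + √5)²/4 ≈ 8302.5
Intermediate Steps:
n = 9 (n = (-3)² = 9)
E(s) = √(-4 + s)
d(p) = √5/p (d(p) = √(-4 + 9)/p = √5/p)
(-15*6 + d(-2))² = (-15*6 + √5/(-2))² = (-90 + √5*(-½))² = (-90 - √5/2)²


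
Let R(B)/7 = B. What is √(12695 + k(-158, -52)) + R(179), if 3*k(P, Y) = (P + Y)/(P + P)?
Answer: 1253 + √316923510/158 ≈ 1365.7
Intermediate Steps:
k(P, Y) = (P + Y)/(6*P) (k(P, Y) = ((P + Y)/(P + P))/3 = ((P + Y)/((2*P)))/3 = ((P + Y)*(1/(2*P)))/3 = ((P + Y)/(2*P))/3 = (P + Y)/(6*P))
R(B) = 7*B
√(12695 + k(-158, -52)) + R(179) = √(12695 + (⅙)*(-158 - 52)/(-158)) + 7*179 = √(12695 + (⅙)*(-1/158)*(-210)) + 1253 = √(12695 + 35/158) + 1253 = √(2005845/158) + 1253 = √316923510/158 + 1253 = 1253 + √316923510/158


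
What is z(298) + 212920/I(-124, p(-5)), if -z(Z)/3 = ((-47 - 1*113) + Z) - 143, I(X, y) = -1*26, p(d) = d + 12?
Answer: -106265/13 ≈ -8174.2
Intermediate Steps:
p(d) = 12 + d
I(X, y) = -26
z(Z) = 909 - 3*Z (z(Z) = -3*(((-47 - 1*113) + Z) - 143) = -3*(((-47 - 113) + Z) - 143) = -3*((-160 + Z) - 143) = -3*(-303 + Z) = 909 - 3*Z)
z(298) + 212920/I(-124, p(-5)) = (909 - 3*298) + 212920/(-26) = (909 - 894) + 212920*(-1/26) = 15 - 106460/13 = -106265/13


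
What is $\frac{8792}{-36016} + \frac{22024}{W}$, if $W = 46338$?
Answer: $\frac{24113293}{104306838} \approx 0.23118$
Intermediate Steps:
$\frac{8792}{-36016} + \frac{22024}{W} = \frac{8792}{-36016} + \frac{22024}{46338} = 8792 \left(- \frac{1}{36016}\right) + 22024 \cdot \frac{1}{46338} = - \frac{1099}{4502} + \frac{11012}{23169} = \frac{24113293}{104306838}$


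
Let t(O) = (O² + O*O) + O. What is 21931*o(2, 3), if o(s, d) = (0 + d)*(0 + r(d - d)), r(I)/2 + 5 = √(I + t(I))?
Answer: -657930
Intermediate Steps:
t(O) = O + 2*O² (t(O) = (O² + O²) + O = 2*O² + O = O + 2*O²)
r(I) = -10 + 2*√(I + I*(1 + 2*I))
o(s, d) = -10*d (o(s, d) = (0 + d)*(0 + (-10 + 2*√2*√((d - d)*(1 + (d - d))))) = d*(0 + (-10 + 2*√2*√(0*(1 + 0)))) = d*(0 + (-10 + 2*√2*√(0*1))) = d*(0 + (-10 + 2*√2*√0)) = d*(0 + (-10 + 2*√2*0)) = d*(0 + (-10 + 0)) = d*(0 - 10) = d*(-10) = -10*d)
21931*o(2, 3) = 21931*(-10*3) = 21931*(-30) = -657930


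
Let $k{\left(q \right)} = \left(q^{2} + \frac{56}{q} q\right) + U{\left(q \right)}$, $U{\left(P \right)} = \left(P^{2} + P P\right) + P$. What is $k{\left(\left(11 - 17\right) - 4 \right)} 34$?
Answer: $11764$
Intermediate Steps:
$U{\left(P \right)} = P + 2 P^{2}$ ($U{\left(P \right)} = \left(P^{2} + P^{2}\right) + P = 2 P^{2} + P = P + 2 P^{2}$)
$k{\left(q \right)} = 56 + q^{2} + q \left(1 + 2 q\right)$ ($k{\left(q \right)} = \left(q^{2} + \frac{56}{q} q\right) + q \left(1 + 2 q\right) = \left(q^{2} + 56\right) + q \left(1 + 2 q\right) = \left(56 + q^{2}\right) + q \left(1 + 2 q\right) = 56 + q^{2} + q \left(1 + 2 q\right)$)
$k{\left(\left(11 - 17\right) - 4 \right)} 34 = \left(56 + \left(\left(11 - 17\right) - 4\right) + 3 \left(\left(11 - 17\right) - 4\right)^{2}\right) 34 = \left(56 - 10 + 3 \left(-6 - 4\right)^{2}\right) 34 = \left(56 - 10 + 3 \left(-10\right)^{2}\right) 34 = \left(56 - 10 + 3 \cdot 100\right) 34 = \left(56 - 10 + 300\right) 34 = 346 \cdot 34 = 11764$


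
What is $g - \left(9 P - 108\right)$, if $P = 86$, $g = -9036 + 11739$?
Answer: $2037$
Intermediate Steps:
$g = 2703$
$g - \left(9 P - 108\right) = 2703 - \left(9 \cdot 86 - 108\right) = 2703 - \left(774 - 108\right) = 2703 - 666 = 2037$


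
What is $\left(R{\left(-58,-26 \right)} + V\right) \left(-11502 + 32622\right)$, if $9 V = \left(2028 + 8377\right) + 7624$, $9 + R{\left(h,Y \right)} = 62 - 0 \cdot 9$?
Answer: $\frac{130282240}{3} \approx 4.3427 \cdot 10^{7}$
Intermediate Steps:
$R{\left(h,Y \right)} = 53$ ($R{\left(h,Y \right)} = -9 + \left(62 - 0 \cdot 9\right) = -9 + \left(62 - 0\right) = -9 + \left(62 + 0\right) = -9 + 62 = 53$)
$V = \frac{18029}{9}$ ($V = \frac{\left(2028 + 8377\right) + 7624}{9} = \frac{10405 + 7624}{9} = \frac{1}{9} \cdot 18029 = \frac{18029}{9} \approx 2003.2$)
$\left(R{\left(-58,-26 \right)} + V\right) \left(-11502 + 32622\right) = \left(53 + \frac{18029}{9}\right) \left(-11502 + 32622\right) = \frac{18506}{9} \cdot 21120 = \frac{130282240}{3}$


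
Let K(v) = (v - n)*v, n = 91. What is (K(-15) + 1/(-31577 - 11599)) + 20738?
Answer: 964033727/43176 ≈ 22328.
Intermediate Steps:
K(v) = v*(-91 + v) (K(v) = (v - 1*91)*v = (v - 91)*v = (-91 + v)*v = v*(-91 + v))
(K(-15) + 1/(-31577 - 11599)) + 20738 = (-15*(-91 - 15) + 1/(-31577 - 11599)) + 20738 = (-15*(-106) + 1/(-43176)) + 20738 = (1590 - 1/43176) + 20738 = 68649839/43176 + 20738 = 964033727/43176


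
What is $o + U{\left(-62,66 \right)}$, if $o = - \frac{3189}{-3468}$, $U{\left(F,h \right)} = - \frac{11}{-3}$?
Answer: $\frac{15905}{3468} \approx 4.5862$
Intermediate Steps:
$U{\left(F,h \right)} = \frac{11}{3}$ ($U{\left(F,h \right)} = \left(-11\right) \left(- \frac{1}{3}\right) = \frac{11}{3}$)
$o = \frac{1063}{1156}$ ($o = \left(-3189\right) \left(- \frac{1}{3468}\right) = \frac{1063}{1156} \approx 0.91955$)
$o + U{\left(-62,66 \right)} = \frac{1063}{1156} + \frac{11}{3} = \frac{15905}{3468}$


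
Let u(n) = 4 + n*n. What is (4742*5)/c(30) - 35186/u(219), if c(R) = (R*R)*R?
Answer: 3744563/25901100 ≈ 0.14457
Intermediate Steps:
c(R) = R**3 (c(R) = R**2*R = R**3)
u(n) = 4 + n**2
(4742*5)/c(30) - 35186/u(219) = (4742*5)/(30**3) - 35186/(4 + 219**2) = 23710/27000 - 35186/(4 + 47961) = 23710*(1/27000) - 35186/47965 = 2371/2700 - 35186*1/47965 = 2371/2700 - 35186/47965 = 3744563/25901100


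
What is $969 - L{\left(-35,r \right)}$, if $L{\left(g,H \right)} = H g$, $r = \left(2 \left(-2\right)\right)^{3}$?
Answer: $-1271$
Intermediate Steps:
$r = -64$ ($r = \left(-4\right)^{3} = -64$)
$969 - L{\left(-35,r \right)} = 969 - \left(-64\right) \left(-35\right) = 969 - 2240 = -1271$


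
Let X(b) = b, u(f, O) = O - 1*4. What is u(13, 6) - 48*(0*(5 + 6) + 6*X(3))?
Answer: -862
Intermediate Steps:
u(f, O) = -4 + O (u(f, O) = O - 4 = -4 + O)
u(13, 6) - 48*(0*(5 + 6) + 6*X(3)) = (-4 + 6) - 48*(0*(5 + 6) + 6*3) = 2 - 48*(0*11 + 18) = 2 - 48*(0 + 18) = 2 - 48*18 = 2 - 864 = -862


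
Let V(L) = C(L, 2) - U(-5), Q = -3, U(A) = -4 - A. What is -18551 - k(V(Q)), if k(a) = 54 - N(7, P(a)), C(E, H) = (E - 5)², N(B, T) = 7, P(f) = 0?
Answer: -18598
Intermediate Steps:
C(E, H) = (-5 + E)²
V(L) = -1 + (-5 + L)² (V(L) = (-5 + L)² - (-4 - 1*(-5)) = (-5 + L)² - (-4 + 5) = (-5 + L)² - 1*1 = (-5 + L)² - 1 = -1 + (-5 + L)²)
k(a) = 47 (k(a) = 54 - 1*7 = 54 - 7 = 47)
-18551 - k(V(Q)) = -18551 - 1*47 = -18551 - 47 = -18598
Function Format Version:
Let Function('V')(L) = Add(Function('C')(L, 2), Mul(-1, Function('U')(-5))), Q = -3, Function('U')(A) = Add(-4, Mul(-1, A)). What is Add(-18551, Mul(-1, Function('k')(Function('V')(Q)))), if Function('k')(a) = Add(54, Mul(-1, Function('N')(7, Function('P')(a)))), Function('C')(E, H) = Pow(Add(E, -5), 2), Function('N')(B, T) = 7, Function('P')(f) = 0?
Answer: -18598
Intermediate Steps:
Function('C')(E, H) = Pow(Add(-5, E), 2)
Function('V')(L) = Add(-1, Pow(Add(-5, L), 2)) (Function('V')(L) = Add(Pow(Add(-5, L), 2), Mul(-1, Add(-4, Mul(-1, -5)))) = Add(Pow(Add(-5, L), 2), Mul(-1, Add(-4, 5))) = Add(Pow(Add(-5, L), 2), Mul(-1, 1)) = Add(Pow(Add(-5, L), 2), -1) = Add(-1, Pow(Add(-5, L), 2)))
Function('k')(a) = 47 (Function('k')(a) = Add(54, Mul(-1, 7)) = Add(54, -7) = 47)
Add(-18551, Mul(-1, Function('k')(Function('V')(Q)))) = Add(-18551, Mul(-1, 47)) = Add(-18551, -47) = -18598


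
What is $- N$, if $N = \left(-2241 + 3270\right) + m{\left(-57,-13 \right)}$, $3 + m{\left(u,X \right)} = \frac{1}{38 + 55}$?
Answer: $- \frac{95419}{93} \approx -1026.0$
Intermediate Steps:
$m{\left(u,X \right)} = - \frac{278}{93}$ ($m{\left(u,X \right)} = -3 + \frac{1}{38 + 55} = -3 + \frac{1}{93} = - \frac{278}{93}$)
$N = \frac{95419}{93}$ ($N = \left(-2241 + 3270\right) - \frac{278}{93} = 1029 - \frac{278}{93} = \frac{95419}{93} \approx 1026.0$)
$- N = \left(-1\right) \frac{95419}{93} = - \frac{95419}{93}$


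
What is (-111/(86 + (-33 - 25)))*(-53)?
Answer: 5883/28 ≈ 210.11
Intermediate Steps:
(-111/(86 + (-33 - 25)))*(-53) = (-111/(86 - 58))*(-53) = (-111/28)*(-53) = ((1/28)*(-111))*(-53) = -111/28*(-53) = 5883/28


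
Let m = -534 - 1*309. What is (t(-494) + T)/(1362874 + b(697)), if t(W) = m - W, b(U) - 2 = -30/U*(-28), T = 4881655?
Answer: 567045047/158320902 ≈ 3.5816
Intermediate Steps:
m = -843 (m = -534 - 309 = -843)
b(U) = 2 + 840/U (b(U) = 2 - 30/U*(-28) = 2 + 840/U)
t(W) = -843 - W
(t(-494) + T)/(1362874 + b(697)) = ((-843 - 1*(-494)) + 4881655)/(1362874 + (2 + 840/697)) = ((-843 + 494) + 4881655)/(1362874 + (2 + 840*(1/697))) = (-349 + 4881655)/(1362874 + (2 + 840/697)) = 4881306/(1362874 + 2234/697) = 4881306/(949925412/697) = 4881306*(697/949925412) = 567045047/158320902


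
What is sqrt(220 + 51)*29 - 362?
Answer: -362 + 29*sqrt(271) ≈ 115.40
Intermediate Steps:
sqrt(220 + 51)*29 - 362 = sqrt(271)*29 - 362 = 29*sqrt(271) - 362 = -362 + 29*sqrt(271)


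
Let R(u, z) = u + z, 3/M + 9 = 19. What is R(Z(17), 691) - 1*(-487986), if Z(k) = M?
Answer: 4886773/10 ≈ 4.8868e+5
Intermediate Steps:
M = 3/10 (M = 3/(-9 + 19) = 3/10 ≈ 0.30000)
Z(k) = 3/10
R(Z(17), 691) - 1*(-487986) = (3/10 + 691) - 1*(-487986) = 6913/10 + 487986 = 4886773/10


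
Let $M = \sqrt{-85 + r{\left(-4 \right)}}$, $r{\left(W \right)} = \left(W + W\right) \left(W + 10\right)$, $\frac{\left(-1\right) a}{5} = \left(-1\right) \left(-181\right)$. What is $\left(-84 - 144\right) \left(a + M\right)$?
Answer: $206340 - 228 i \sqrt{133} \approx 2.0634 \cdot 10^{5} - 2629.4 i$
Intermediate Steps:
$a = -905$ ($a = - 5 \left(\left(-1\right) \left(-181\right)\right) = \left(-5\right) 181 = -905$)
$r{\left(W \right)} = 2 W \left(10 + W\right)$
$M = i \sqrt{133}$ ($M = \sqrt{-85 + 2 \left(-4\right) \left(10 - 4\right)} = \sqrt{-85 + 2 \left(-4\right) 6} = \sqrt{-85 - 48} = \sqrt{-133} = i \sqrt{133} \approx 11.533 i$)
$\left(-84 - 144\right) \left(a + M\right) = \left(-84 - 144\right) \left(-905 + i \sqrt{133}\right) = - 228 \left(-905 + i \sqrt{133}\right) = 206340 - 228 i \sqrt{133}$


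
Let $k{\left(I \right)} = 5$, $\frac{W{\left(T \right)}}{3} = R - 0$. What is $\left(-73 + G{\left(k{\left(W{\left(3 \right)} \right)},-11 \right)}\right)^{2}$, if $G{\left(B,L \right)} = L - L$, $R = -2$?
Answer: $5329$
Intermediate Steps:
$W{\left(T \right)} = -6$ ($W{\left(T \right)} = 3 \left(-2 - 0\right) = 3 \left(-2 + 0\right) = 3 \left(-2\right) = -6$)
$G{\left(B,L \right)} = 0$
$\left(-73 + G{\left(k{\left(W{\left(3 \right)} \right)},-11 \right)}\right)^{2} = \left(-73 + 0\right)^{2} = \left(-73\right)^{2} = 5329$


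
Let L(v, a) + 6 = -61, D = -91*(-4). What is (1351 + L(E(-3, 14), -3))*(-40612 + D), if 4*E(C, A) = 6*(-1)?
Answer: -51678432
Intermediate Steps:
E(C, A) = -3/2 (E(C, A) = (6*(-1))/4 = (¼)*(-6) = -3/2)
D = 364
L(v, a) = -67 (L(v, a) = -6 - 61 = -67)
(1351 + L(E(-3, 14), -3))*(-40612 + D) = (1351 - 67)*(-40612 + 364) = 1284*(-40248) = -51678432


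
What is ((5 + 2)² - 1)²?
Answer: 2304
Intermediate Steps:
((5 + 2)² - 1)² = (7² - 1)² = (49 - 1)² = 48² = 2304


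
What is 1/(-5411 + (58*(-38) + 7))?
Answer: -1/7608 ≈ -0.00013144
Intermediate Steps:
1/(-5411 + (58*(-38) + 7)) = 1/(-5411 + (-2204 + 7)) = 1/(-5411 - 2197) = 1/(-7608) = -1/7608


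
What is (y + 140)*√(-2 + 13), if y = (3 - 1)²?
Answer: 144*√11 ≈ 477.59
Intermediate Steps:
y = 4 (y = 2² = 4)
(y + 140)*√(-2 + 13) = (4 + 140)*√(-2 + 13) = 144*√11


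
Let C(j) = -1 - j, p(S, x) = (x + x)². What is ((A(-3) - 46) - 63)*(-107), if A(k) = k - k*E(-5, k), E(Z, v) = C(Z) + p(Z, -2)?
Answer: 5564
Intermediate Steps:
p(S, x) = 4*x² (p(S, x) = (2*x)² = 4*x²)
E(Z, v) = 15 - Z (E(Z, v) = (-1 - Z) + 4*(-2)² = (-1 - Z) + 4*4 = (-1 - Z) + 16 = 15 - Z)
A(k) = -19*k (A(k) = k - k*(15 - 1*(-5)) = k - k*(15 + 5) = k - k*20 = k - 20*k = -19*k)
((A(-3) - 46) - 63)*(-107) = ((-19*(-3) - 46) - 63)*(-107) = ((57 - 46) - 63)*(-107) = (11 - 63)*(-107) = -52*(-107) = 5564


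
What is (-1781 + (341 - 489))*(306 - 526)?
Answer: 424380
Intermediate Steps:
(-1781 + (341 - 489))*(306 - 526) = (-1781 - 148)*(-220) = -1929*(-220) = 424380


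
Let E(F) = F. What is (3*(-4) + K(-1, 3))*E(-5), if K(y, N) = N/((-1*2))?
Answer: 135/2 ≈ 67.500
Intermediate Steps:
K(y, N) = -N/2 (K(y, N) = N/(-2) = N*(-½) = -N/2)
(3*(-4) + K(-1, 3))*E(-5) = (3*(-4) - ½*3)*(-5) = (-12 - 3/2)*(-5) = -27/2*(-5) = 135/2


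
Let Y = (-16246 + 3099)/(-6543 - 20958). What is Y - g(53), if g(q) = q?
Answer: -1444406/27501 ≈ -52.522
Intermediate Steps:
Y = 13147/27501 (Y = -13147/(-27501) = -13147*(-1/27501) = 13147/27501 ≈ 0.47806)
Y - g(53) = 13147/27501 - 1*53 = 13147/27501 - 53 = -1444406/27501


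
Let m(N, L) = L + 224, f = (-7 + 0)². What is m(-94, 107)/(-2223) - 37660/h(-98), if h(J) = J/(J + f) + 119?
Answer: -83758231/268983 ≈ -311.39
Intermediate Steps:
f = 49 (f = (-7)² = 49)
m(N, L) = 224 + L
h(J) = 119 + J/(49 + J) (h(J) = J/(J + 49) + 119 = J/(49 + J) + 119 = 119 + J/(49 + J))
m(-94, 107)/(-2223) - 37660/h(-98) = (224 + 107)/(-2223) - 37660*(49 - 98)/(5831 + 120*(-98)) = 331*(-1/2223) - 37660*(-49/(5831 - 11760)) = -331/2223 - 37660/((-1/49*(-5929))) = -331/2223 - 37660/121 = -83758231/268983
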